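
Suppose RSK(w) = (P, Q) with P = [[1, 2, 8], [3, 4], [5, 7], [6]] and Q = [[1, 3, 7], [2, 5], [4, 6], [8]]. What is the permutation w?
6 3 7 1 5 4 8 2

Reverse the RSK construction: for i from n down to 1, find the cell of Q containing i, remove the entry at that cell from P, and reverse-bump it up through P; the value ejected from row 1 is w(i).

Step i=8: Q has 8 at row 4, column 1; remove 6 from row 4 of P and reverse-bump: 6 enters row 3 and ejects 5; 5 enters row 2 and ejects 4; 4 enters row 1 and ejects 2. So w(8) = 2. P is now [[1, 4, 8], [3, 5], [6, 7]].
Step i=7: Q has 7 at row 1, column 3; remove that cell from P, ejecting 8. So w(7) = 8. P is now [[1, 4], [3, 5], [6, 7]].
Step i=6: Q has 6 at row 3, column 2; remove 7 from row 3 of P and reverse-bump: 7 enters row 2 and ejects 5; 5 enters row 1 and ejects 4. So w(6) = 4. P is now [[1, 5], [3, 7], [6]].
Step i=5: Q has 5 at row 2, column 2; remove 7 from row 2 of P and reverse-bump: 7 enters row 1 and ejects 5. So w(5) = 5. P is now [[1, 7], [3], [6]].
Step i=4: Q has 4 at row 3, column 1; remove 6 from row 3 of P and reverse-bump: 6 enters row 2 and ejects 3; 3 enters row 1 and ejects 1. So w(4) = 1. P is now [[3, 7], [6]].
Step i=3: Q has 3 at row 1, column 2; remove that cell from P, ejecting 7. So w(3) = 7. P is now [[3], [6]].
Step i=2: Q has 2 at row 2, column 1; remove 6 from row 2 of P and reverse-bump: 6 enters row 1 and ejects 3. So w(2) = 3. P is now [[6]].
Step i=1: Q has 1 at row 1, column 1; remove that cell from P, ejecting 6. So w(1) = 6. P is now [].

So w = 6 3 7 1 5 4 8 2.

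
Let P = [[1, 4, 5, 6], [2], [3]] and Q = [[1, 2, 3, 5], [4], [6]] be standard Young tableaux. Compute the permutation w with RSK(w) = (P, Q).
Reverse the RSK construction: for i from n down to 1, find the cell of Q containing i, remove the entry at that cell from P, and reverse-bump it up through P; the value ejected from row 1 is w(i).

Step i=6: Q has 6 at row 3, column 1; remove 3 from row 3 of P and reverse-bump: 3 enters row 2 and ejects 2; 2 enters row 1 and ejects 1. So w(6) = 1. P is now [[2, 4, 5, 6], [3]].
Step i=5: Q has 5 at row 1, column 4; remove that cell from P, ejecting 6. So w(5) = 6. P is now [[2, 4, 5], [3]].
Step i=4: Q has 4 at row 2, column 1; remove 3 from row 2 of P and reverse-bump: 3 enters row 1 and ejects 2. So w(4) = 2. P is now [[3, 4, 5]].
Step i=3: Q has 3 at row 1, column 3; remove that cell from P, ejecting 5. So w(3) = 5. P is now [[3, 4]].
Step i=2: Q has 2 at row 1, column 2; remove that cell from P, ejecting 4. So w(2) = 4. P is now [[3]].
Step i=1: Q has 1 at row 1, column 1; remove that cell from P, ejecting 3. So w(1) = 3. P is now [].

So w = 3 4 5 2 6 1.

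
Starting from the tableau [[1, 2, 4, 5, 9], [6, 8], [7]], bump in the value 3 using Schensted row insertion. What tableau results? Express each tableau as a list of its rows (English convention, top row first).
[[1, 2, 3, 5, 9], [4, 8], [6], [7]]

In row 1, 3 replaces 4 (the leftmost entry greater than 3); 4 is bumped to row 2. In row 2, 4 replaces 6 (the leftmost entry greater than 4); 6 is bumped to row 3. In row 3, 6 replaces 7 (the leftmost entry greater than 6); 7 is bumped to row 4. 7 starts a new row 4. The new tableau is [[1, 2, 3, 5, 9], [4, 8], [6], [7]].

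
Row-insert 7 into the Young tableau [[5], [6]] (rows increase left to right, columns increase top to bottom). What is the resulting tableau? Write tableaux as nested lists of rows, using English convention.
7 is larger than every entry of row 1, so it is appended to row 1. The new tableau is [[5, 7], [6]].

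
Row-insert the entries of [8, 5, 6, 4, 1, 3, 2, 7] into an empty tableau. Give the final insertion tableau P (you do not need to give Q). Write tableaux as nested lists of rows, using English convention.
P = [[1, 2, 7], [3, 6], [4], [5], [8]]

Insert 8: appended to row 1. P = [[8]].
Insert 5: 5 bumps 8 from row 1; 8 starts row 2. P = [[5], [8]].
Insert 6: appended to row 1. P = [[5, 6], [8]].
Insert 4: 4 bumps 5 from row 1; 5 bumps 8 from row 2; 8 starts row 3. P = [[4, 6], [5], [8]].
Insert 1: 1 bumps 4 from row 1; 4 bumps 5 from row 2; 5 bumps 8 from row 3; 8 starts row 4. P = [[1, 6], [4], [5], [8]].
Insert 3: 3 bumps 6 from row 1; 6 appends to row 2. P = [[1, 3], [4, 6], [5], [8]].
Insert 2: 2 bumps 3 from row 1; 3 bumps 4 from row 2; 4 bumps 5 from row 3; 5 bumps 8 from row 4; 8 starts row 5. P = [[1, 2], [3, 6], [4], [5], [8]].
Insert 7: appended to row 1. P = [[1, 2, 7], [3, 6], [4], [5], [8]].

So P = [[1, 2, 7], [3, 6], [4], [5], [8]].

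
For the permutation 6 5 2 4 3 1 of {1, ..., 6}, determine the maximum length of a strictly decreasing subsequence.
5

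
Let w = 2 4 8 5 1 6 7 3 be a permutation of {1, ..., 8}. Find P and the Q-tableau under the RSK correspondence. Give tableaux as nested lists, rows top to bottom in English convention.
P = [[1, 3, 5, 6, 7], [2, 4], [8]], Q = [[1, 2, 3, 6, 7], [4, 8], [5]]

Insert each entry of the permutation into P by Schensted row insertion, recording in Q the position of each new cell.

Insert 2: appended to row 1. P = [[2]], Q = [[1]].
Insert 4: appended to row 1. P = [[2, 4]], Q = [[1, 2]].
Insert 8: appended to row 1. P = [[2, 4, 8]], Q = [[1, 2, 3]].
Insert 5: 5 bumps 8 from row 1; 8 starts row 2. P = [[2, 4, 5], [8]], Q = [[1, 2, 3], [4]].
Insert 1: 1 bumps 2 from row 1; 2 bumps 8 from row 2; 8 starts row 3. P = [[1, 4, 5], [2], [8]], Q = [[1, 2, 3], [4], [5]].
Insert 6: appended to row 1. P = [[1, 4, 5, 6], [2], [8]], Q = [[1, 2, 3, 6], [4], [5]].
Insert 7: appended to row 1. P = [[1, 4, 5, 6, 7], [2], [8]], Q = [[1, 2, 3, 6, 7], [4], [5]].
Insert 3: 3 bumps 4 from row 1; 4 appends to row 2. P = [[1, 3, 5, 6, 7], [2, 4], [8]], Q = [[1, 2, 3, 6, 7], [4, 8], [5]].

So P = [[1, 3, 5, 6, 7], [2, 4], [8]], Q = [[1, 2, 3, 6, 7], [4, 8], [5]].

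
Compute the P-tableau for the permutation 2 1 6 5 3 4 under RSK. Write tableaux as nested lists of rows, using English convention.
P = [[1, 3, 4], [2, 5], [6]]

Insert 2: appended to row 1. P = [[2]].
Insert 1: 1 bumps 2 from row 1; 2 starts row 2. P = [[1], [2]].
Insert 6: appended to row 1. P = [[1, 6], [2]].
Insert 5: 5 bumps 6 from row 1; 6 appends to row 2. P = [[1, 5], [2, 6]].
Insert 3: 3 bumps 5 from row 1; 5 bumps 6 from row 2; 6 starts row 3. P = [[1, 3], [2, 5], [6]].
Insert 4: appended to row 1. P = [[1, 3, 4], [2, 5], [6]].

So P = [[1, 3, 4], [2, 5], [6]].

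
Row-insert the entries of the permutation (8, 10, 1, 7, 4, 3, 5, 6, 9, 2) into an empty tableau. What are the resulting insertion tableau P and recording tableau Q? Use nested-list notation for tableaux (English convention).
P = [[1, 2, 5, 6, 9], [3, 10], [4], [7], [8]], Q = [[1, 2, 7, 8, 9], [3, 4], [5], [6], [10]]

Insert each entry of the permutation into P by Schensted row insertion, recording in Q the position of each new cell.

After inserting 8: P = [[8]].
After inserting 10: P = [[8, 10]].
After inserting 1: P = [[1, 10], [8]].
After inserting 7: P = [[1, 7], [8, 10]].
After inserting 4: P = [[1, 4], [7, 10], [8]].
After inserting 3: P = [[1, 3], [4, 10], [7], [8]].
After inserting 5: P = [[1, 3, 5], [4, 10], [7], [8]].
After inserting 6: P = [[1, 3, 5, 6], [4, 10], [7], [8]].
After inserting 9: P = [[1, 3, 5, 6, 9], [4, 10], [7], [8]].
After inserting 2: P = [[1, 2, 5, 6, 9], [3, 10], [4], [7], [8]].

So P = [[1, 2, 5, 6, 9], [3, 10], [4], [7], [8]], Q = [[1, 2, 7, 8, 9], [3, 4], [5], [6], [10]].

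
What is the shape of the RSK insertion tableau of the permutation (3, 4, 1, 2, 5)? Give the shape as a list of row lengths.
[3, 2]

RSK row insertion gives P = [[1, 2, 5], [3, 4]], which has shape [3, 2].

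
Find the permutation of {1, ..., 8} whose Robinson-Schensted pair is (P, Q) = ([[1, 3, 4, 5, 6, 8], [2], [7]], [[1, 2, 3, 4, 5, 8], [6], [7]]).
2 3 4 5 7 6 1 8

Reverse the RSK construction: for i from n down to 1, find the cell of Q containing i, remove the entry at that cell from P, and reverse-bump it up through P; the value ejected from row 1 is w(i).

Step i=8: Q has 8 at row 1, column 6; remove that cell from P, ejecting 8. So w(8) = 8. P is now [[1, 3, 4, 5, 6], [2], [7]].
Step i=7: Q has 7 at row 3, column 1; remove 7 from row 3 of P and reverse-bump: 7 enters row 2 and ejects 2; 2 enters row 1 and ejects 1. So w(7) = 1. P is now [[2, 3, 4, 5, 6], [7]].
Step i=6: Q has 6 at row 2, column 1; remove 7 from row 2 of P and reverse-bump: 7 enters row 1 and ejects 6. So w(6) = 6. P is now [[2, 3, 4, 5, 7]].
Step i=5: Q has 5 at row 1, column 5; remove that cell from P, ejecting 7. So w(5) = 7. P is now [[2, 3, 4, 5]].
Step i=4: Q has 4 at row 1, column 4; remove that cell from P, ejecting 5. So w(4) = 5. P is now [[2, 3, 4]].
Step i=3: Q has 3 at row 1, column 3; remove that cell from P, ejecting 4. So w(3) = 4. P is now [[2, 3]].
Step i=2: Q has 2 at row 1, column 2; remove that cell from P, ejecting 3. So w(2) = 3. P is now [[2]].
Step i=1: Q has 1 at row 1, column 1; remove that cell from P, ejecting 2. So w(1) = 2. P is now [].

So w = 2 3 4 5 7 6 1 8.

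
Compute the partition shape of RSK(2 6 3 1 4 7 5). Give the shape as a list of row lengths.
[4, 2, 1]

Row-insert each entry into an empty tableau.

After inserting 2: P = [[2]].
After inserting 6: P = [[2, 6]].
After inserting 3: P = [[2, 3], [6]].
After inserting 1: P = [[1, 3], [2], [6]].
After inserting 4: P = [[1, 3, 4], [2], [6]].
After inserting 7: P = [[1, 3, 4, 7], [2], [6]].
After inserting 5: P = [[1, 3, 4, 5], [2, 7], [6]].

The final insertion tableau P = [[1, 3, 4, 5], [2, 7], [6]] has shape [4, 2, 1].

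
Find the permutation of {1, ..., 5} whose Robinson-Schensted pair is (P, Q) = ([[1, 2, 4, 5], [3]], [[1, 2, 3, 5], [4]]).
1 3 4 2 5

Reverse the RSK construction: for i from n down to 1, find the cell of Q containing i, remove the entry at that cell from P, and reverse-bump it up through P; the value ejected from row 1 is w(i).

Step i=5: Q has 5 at row 1, column 4; remove that cell from P, ejecting 5. So w(5) = 5. P is now [[1, 2, 4], [3]].
Step i=4: Q has 4 at row 2, column 1; remove 3 from row 2 of P and reverse-bump: 3 enters row 1 and ejects 2. So w(4) = 2. P is now [[1, 3, 4]].
Step i=3: Q has 3 at row 1, column 3; remove that cell from P, ejecting 4. So w(3) = 4. P is now [[1, 3]].
Step i=2: Q has 2 at row 1, column 2; remove that cell from P, ejecting 3. So w(2) = 3. P is now [[1]].
Step i=1: Q has 1 at row 1, column 1; remove that cell from P, ejecting 1. So w(1) = 1. P is now [].

So w = 1 3 4 2 5.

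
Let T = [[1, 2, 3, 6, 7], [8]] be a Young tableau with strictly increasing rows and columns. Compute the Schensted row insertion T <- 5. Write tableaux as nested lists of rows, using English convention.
[[1, 2, 3, 5, 7], [6], [8]]

In row 1, 5 replaces 6 (the leftmost entry greater than 5); 6 is bumped to row 2. In row 2, 6 replaces 8 (the leftmost entry greater than 6); 8 is bumped to row 3. 8 starts a new row 3. The new tableau is [[1, 2, 3, 5, 7], [6], [8]].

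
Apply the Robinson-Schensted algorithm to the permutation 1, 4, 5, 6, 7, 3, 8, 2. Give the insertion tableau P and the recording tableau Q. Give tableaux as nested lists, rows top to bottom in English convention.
P = [[1, 2, 5, 6, 7, 8], [3], [4]], Q = [[1, 2, 3, 4, 5, 7], [6], [8]]

Insert each entry of the permutation into P by Schensted row insertion, recording in Q the position of each new cell.

Insert 1: appended to row 1. P = [[1]], Q = [[1]].
Insert 4: appended to row 1. P = [[1, 4]], Q = [[1, 2]].
Insert 5: appended to row 1. P = [[1, 4, 5]], Q = [[1, 2, 3]].
Insert 6: appended to row 1. P = [[1, 4, 5, 6]], Q = [[1, 2, 3, 4]].
Insert 7: appended to row 1. P = [[1, 4, 5, 6, 7]], Q = [[1, 2, 3, 4, 5]].
Insert 3: 3 bumps 4 from row 1; 4 starts row 2. P = [[1, 3, 5, 6, 7], [4]], Q = [[1, 2, 3, 4, 5], [6]].
Insert 8: appended to row 1. P = [[1, 3, 5, 6, 7, 8], [4]], Q = [[1, 2, 3, 4, 5, 7], [6]].
Insert 2: 2 bumps 3 from row 1; 3 bumps 4 from row 2; 4 starts row 3. P = [[1, 2, 5, 6, 7, 8], [3], [4]], Q = [[1, 2, 3, 4, 5, 7], [6], [8]].

So P = [[1, 2, 5, 6, 7, 8], [3], [4]], Q = [[1, 2, 3, 4, 5, 7], [6], [8]].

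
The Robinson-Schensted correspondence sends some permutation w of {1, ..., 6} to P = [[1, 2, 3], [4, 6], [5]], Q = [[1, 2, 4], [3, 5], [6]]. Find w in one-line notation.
Reverse the RSK construction: for i from n down to 1, find the cell of Q containing i, remove the entry at that cell from P, and reverse-bump it up through P; the value ejected from row 1 is w(i).

Step i=6: Q has 6 at row 3, column 1; remove 5 from row 3 of P and reverse-bump: 5 enters row 2 and ejects 4; 4 enters row 1 and ejects 3. So w(6) = 3. P is now [[1, 2, 4], [5, 6]].
Step i=5: Q has 5 at row 2, column 2; remove 6 from row 2 of P and reverse-bump: 6 enters row 1 and ejects 4. So w(5) = 4. P is now [[1, 2, 6], [5]].
Step i=4: Q has 4 at row 1, column 3; remove that cell from P, ejecting 6. So w(4) = 6. P is now [[1, 2], [5]].
Step i=3: Q has 3 at row 2, column 1; remove 5 from row 2 of P and reverse-bump: 5 enters row 1 and ejects 2. So w(3) = 2. P is now [[1, 5]].
Step i=2: Q has 2 at row 1, column 2; remove that cell from P, ejecting 5. So w(2) = 5. P is now [[1]].
Step i=1: Q has 1 at row 1, column 1; remove that cell from P, ejecting 1. So w(1) = 1. P is now [].

So w = 1 5 2 6 4 3.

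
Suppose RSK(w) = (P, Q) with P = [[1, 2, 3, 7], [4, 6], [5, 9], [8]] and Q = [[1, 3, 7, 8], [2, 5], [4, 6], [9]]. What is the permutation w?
Reverse the RSK construction: for i from n down to 1, find the cell of Q containing i, remove the entry at that cell from P, and reverse-bump it up through P; the value ejected from row 1 is w(i).

Step i=9: Q has 9 at row 4, column 1; remove 8 from row 4 of P and reverse-bump: 8 enters row 3 and ejects 5; 5 enters row 2 and ejects 4; 4 enters row 1 and ejects 3. So w(9) = 3. P is now [[1, 2, 4, 7], [5, 6], [8, 9]].
Step i=8: Q has 8 at row 1, column 4; remove that cell from P, ejecting 7. So w(8) = 7. P is now [[1, 2, 4], [5, 6], [8, 9]].
Step i=7: Q has 7 at row 1, column 3; remove that cell from P, ejecting 4. So w(7) = 4. P is now [[1, 2], [5, 6], [8, 9]].
Step i=6: Q has 6 at row 3, column 2; remove 9 from row 3 of P and reverse-bump: 9 enters row 2 and ejects 6; 6 enters row 1 and ejects 2. So w(6) = 2. P is now [[1, 6], [5, 9], [8]].
Step i=5: Q has 5 at row 2, column 2; remove 9 from row 2 of P and reverse-bump: 9 enters row 1 and ejects 6. So w(5) = 6. P is now [[1, 9], [5], [8]].
Step i=4: Q has 4 at row 3, column 1; remove 8 from row 3 of P and reverse-bump: 8 enters row 2 and ejects 5; 5 enters row 1 and ejects 1. So w(4) = 1. P is now [[5, 9], [8]].
Step i=3: Q has 3 at row 1, column 2; remove that cell from P, ejecting 9. So w(3) = 9. P is now [[5], [8]].
Step i=2: Q has 2 at row 2, column 1; remove 8 from row 2 of P and reverse-bump: 8 enters row 1 and ejects 5. So w(2) = 5. P is now [[8]].
Step i=1: Q has 1 at row 1, column 1; remove that cell from P, ejecting 8. So w(1) = 8. P is now [].

So w = 8 5 9 1 6 2 4 7 3.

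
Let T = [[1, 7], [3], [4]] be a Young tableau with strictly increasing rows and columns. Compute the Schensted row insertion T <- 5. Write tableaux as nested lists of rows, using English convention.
In row 1, 5 replaces 7 (the leftmost entry greater than 5); 7 is bumped to row 2. 7 is appended to row 2. The new tableau is [[1, 5], [3, 7], [4]].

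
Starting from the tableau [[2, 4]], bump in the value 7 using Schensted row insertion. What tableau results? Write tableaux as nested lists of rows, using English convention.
7 is larger than every entry of row 1, so it is appended to row 1. The new tableau is [[2, 4, 7]].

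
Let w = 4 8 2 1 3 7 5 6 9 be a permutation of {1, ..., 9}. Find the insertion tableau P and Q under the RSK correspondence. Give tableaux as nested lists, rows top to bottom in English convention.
P = [[1, 3, 5, 6, 9], [2, 7], [4, 8]], Q = [[1, 2, 6, 8, 9], [3, 5], [4, 7]]

Insert each entry of the permutation into P by Schensted row insertion, recording in Q the position of each new cell.

Insert 4: appended to row 1. P = [[4]].
Insert 8: appended to row 1. P = [[4, 8]].
Insert 2: 2 bumps 4 from row 1; 4 starts row 2. P = [[2, 8], [4]].
Insert 1: 1 bumps 2 from row 1; 2 bumps 4 from row 2; 4 starts row 3. P = [[1, 8], [2], [4]].
Insert 3: 3 bumps 8 from row 1; 8 appends to row 2. P = [[1, 3], [2, 8], [4]].
Insert 7: appended to row 1. P = [[1, 3, 7], [2, 8], [4]].
Insert 5: 5 bumps 7 from row 1; 7 bumps 8 from row 2; 8 appends to row 3. P = [[1, 3, 5], [2, 7], [4, 8]].
Insert 6: appended to row 1. P = [[1, 3, 5, 6], [2, 7], [4, 8]].
Insert 9: appended to row 1. P = [[1, 3, 5, 6, 9], [2, 7], [4, 8]].

So P = [[1, 3, 5, 6, 9], [2, 7], [4, 8]], Q = [[1, 2, 6, 8, 9], [3, 5], [4, 7]].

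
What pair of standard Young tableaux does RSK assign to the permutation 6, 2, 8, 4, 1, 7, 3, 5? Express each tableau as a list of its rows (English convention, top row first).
Insert each entry of the permutation into P by Schensted row insertion, recording in Q the position of each new cell.

Insert 6: appended to row 1. P = [[6]], Q = [[1]].
Insert 2: 2 bumps 6 from row 1; 6 starts row 2. P = [[2], [6]], Q = [[1], [2]].
Insert 8: appended to row 1. P = [[2, 8], [6]], Q = [[1, 3], [2]].
Insert 4: 4 bumps 8 from row 1; 8 appends to row 2. P = [[2, 4], [6, 8]], Q = [[1, 3], [2, 4]].
Insert 1: 1 bumps 2 from row 1; 2 bumps 6 from row 2; 6 starts row 3. P = [[1, 4], [2, 8], [6]], Q = [[1, 3], [2, 4], [5]].
Insert 7: appended to row 1. P = [[1, 4, 7], [2, 8], [6]], Q = [[1, 3, 6], [2, 4], [5]].
Insert 3: 3 bumps 4 from row 1; 4 bumps 8 from row 2; 8 appends to row 3. P = [[1, 3, 7], [2, 4], [6, 8]], Q = [[1, 3, 6], [2, 4], [5, 7]].
Insert 5: 5 bumps 7 from row 1; 7 appends to row 2. P = [[1, 3, 5], [2, 4, 7], [6, 8]], Q = [[1, 3, 6], [2, 4, 8], [5, 7]].

So P = [[1, 3, 5], [2, 4, 7], [6, 8]], Q = [[1, 3, 6], [2, 4, 8], [5, 7]].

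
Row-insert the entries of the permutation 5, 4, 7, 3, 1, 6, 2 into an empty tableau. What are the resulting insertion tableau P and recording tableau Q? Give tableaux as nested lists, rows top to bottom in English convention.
P = [[1, 2], [3, 6], [4, 7], [5]], Q = [[1, 3], [2, 6], [4, 7], [5]]

Insert each entry of the permutation into P by Schensted row insertion, recording in Q the position of each new cell.

Insert 5: appended to row 1. P = [[5]].
Insert 4: 4 bumps 5 from row 1; 5 starts row 2. P = [[4], [5]].
Insert 7: appended to row 1. P = [[4, 7], [5]].
Insert 3: 3 bumps 4 from row 1; 4 bumps 5 from row 2; 5 starts row 3. P = [[3, 7], [4], [5]].
Insert 1: 1 bumps 3 from row 1; 3 bumps 4 from row 2; 4 bumps 5 from row 3; 5 starts row 4. P = [[1, 7], [3], [4], [5]].
Insert 6: 6 bumps 7 from row 1; 7 appends to row 2. P = [[1, 6], [3, 7], [4], [5]].
Insert 2: 2 bumps 6 from row 1; 6 bumps 7 from row 2; 7 appends to row 3. P = [[1, 2], [3, 6], [4, 7], [5]].

So P = [[1, 2], [3, 6], [4, 7], [5]], Q = [[1, 3], [2, 6], [4, 7], [5]].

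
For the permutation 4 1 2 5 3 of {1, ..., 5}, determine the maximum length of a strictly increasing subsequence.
3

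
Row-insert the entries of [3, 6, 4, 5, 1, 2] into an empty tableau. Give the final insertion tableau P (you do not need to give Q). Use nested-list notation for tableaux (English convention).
P = [[1, 2, 5], [3, 4], [6]]

Insert 3: appended to row 1. P = [[3]].
Insert 6: appended to row 1. P = [[3, 6]].
Insert 4: 4 bumps 6 from row 1; 6 starts row 2. P = [[3, 4], [6]].
Insert 5: appended to row 1. P = [[3, 4, 5], [6]].
Insert 1: 1 bumps 3 from row 1; 3 bumps 6 from row 2; 6 starts row 3. P = [[1, 4, 5], [3], [6]].
Insert 2: 2 bumps 4 from row 1; 4 appends to row 2. P = [[1, 2, 5], [3, 4], [6]].

So P = [[1, 2, 5], [3, 4], [6]].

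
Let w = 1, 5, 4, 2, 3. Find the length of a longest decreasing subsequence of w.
3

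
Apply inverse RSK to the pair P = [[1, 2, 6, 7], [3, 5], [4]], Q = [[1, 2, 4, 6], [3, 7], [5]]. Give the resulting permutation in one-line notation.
Reverse RSK: for i = n, n-1, ..., 1, locate i in Q, remove the corresponding corner cell from P, and reverse-bump its entry up through P; the value ejected from row 1 is w(i).

So w = 4 5 3 6 1 7 2.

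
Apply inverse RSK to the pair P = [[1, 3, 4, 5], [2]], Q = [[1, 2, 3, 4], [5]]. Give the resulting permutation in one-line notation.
Reverse RSK: for i = n, n-1, ..., 1, locate i in Q, remove the corresponding corner cell from P, and reverse-bump its entry up through P; the value ejected from row 1 is w(i).

So w = 2 3 4 5 1.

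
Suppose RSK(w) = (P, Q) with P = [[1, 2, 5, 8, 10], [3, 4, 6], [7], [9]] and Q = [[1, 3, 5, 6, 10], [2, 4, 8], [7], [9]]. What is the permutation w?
Reverse RSK: for i = n, n-1, ..., 1, locate i in Q, remove the corresponding corner cell from P, and reverse-bump its entry up through P; the value ejected from row 1 is w(i).

So w = 3 1 9 4 7 8 2 6 5 10.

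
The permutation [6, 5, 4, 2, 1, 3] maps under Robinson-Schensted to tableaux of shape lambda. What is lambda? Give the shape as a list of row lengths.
[2, 1, 1, 1, 1]

Row-insert each entry into an empty tableau.

After inserting 6: P = [[6]].
After inserting 5: P = [[5], [6]].
After inserting 4: P = [[4], [5], [6]].
After inserting 2: P = [[2], [4], [5], [6]].
After inserting 1: P = [[1], [2], [4], [5], [6]].
After inserting 3: P = [[1, 3], [2], [4], [5], [6]].

The final insertion tableau P = [[1, 3], [2], [4], [5], [6]] has shape [2, 1, 1, 1, 1].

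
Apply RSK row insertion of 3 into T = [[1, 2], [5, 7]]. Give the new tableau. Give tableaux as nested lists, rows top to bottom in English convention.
[[1, 2, 3], [5, 7]]

3 is larger than every entry of row 1, so it is appended to row 1. The new tableau is [[1, 2, 3], [5, 7]].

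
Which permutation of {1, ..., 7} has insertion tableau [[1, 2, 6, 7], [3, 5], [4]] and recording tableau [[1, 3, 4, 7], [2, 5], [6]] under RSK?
Reverse the RSK construction: for i from n down to 1, find the cell of Q containing i, remove the entry at that cell from P, and reverse-bump it up through P; the value ejected from row 1 is w(i).

Step i=7: Q has 7 at row 1, column 4; remove that cell from P, ejecting 7. So w(7) = 7. P is now [[1, 2, 6], [3, 5], [4]].
Step i=6: Q has 6 at row 3, column 1; remove 4 from row 3 of P and reverse-bump: 4 enters row 2 and ejects 3; 3 enters row 1 and ejects 2. So w(6) = 2. P is now [[1, 3, 6], [4, 5]].
Step i=5: Q has 5 at row 2, column 2; remove 5 from row 2 of P and reverse-bump: 5 enters row 1 and ejects 3. So w(5) = 3. P is now [[1, 5, 6], [4]].
Step i=4: Q has 4 at row 1, column 3; remove that cell from P, ejecting 6. So w(4) = 6. P is now [[1, 5], [4]].
Step i=3: Q has 3 at row 1, column 2; remove that cell from P, ejecting 5. So w(3) = 5. P is now [[1], [4]].
Step i=2: Q has 2 at row 2, column 1; remove 4 from row 2 of P and reverse-bump: 4 enters row 1 and ejects 1. So w(2) = 1. P is now [[4]].
Step i=1: Q has 1 at row 1, column 1; remove that cell from P, ejecting 4. So w(1) = 4. P is now [].

So w = 4 1 5 6 3 2 7.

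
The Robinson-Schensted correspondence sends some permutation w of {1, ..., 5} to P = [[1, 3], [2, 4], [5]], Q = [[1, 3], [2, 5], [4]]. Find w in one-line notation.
Reverse the RSK construction: for i from n down to 1, find the cell of Q containing i, remove the entry at that cell from P, and reverse-bump it up through P; the value ejected from row 1 is w(i).

Step i=5: Q has 5 at row 2, column 2; remove 4 from row 2 of P and reverse-bump: 4 enters row 1 and ejects 3. So w(5) = 3. P is now [[1, 4], [2], [5]].
Step i=4: Q has 4 at row 3, column 1; remove 5 from row 3 of P and reverse-bump: 5 enters row 2 and ejects 2; 2 enters row 1 and ejects 1. So w(4) = 1. P is now [[2, 4], [5]].
Step i=3: Q has 3 at row 1, column 2; remove that cell from P, ejecting 4. So w(3) = 4. P is now [[2], [5]].
Step i=2: Q has 2 at row 2, column 1; remove 5 from row 2 of P and reverse-bump: 5 enters row 1 and ejects 2. So w(2) = 2. P is now [[5]].
Step i=1: Q has 1 at row 1, column 1; remove that cell from P, ejecting 5. So w(1) = 5. P is now [].

So w = 5 2 4 1 3.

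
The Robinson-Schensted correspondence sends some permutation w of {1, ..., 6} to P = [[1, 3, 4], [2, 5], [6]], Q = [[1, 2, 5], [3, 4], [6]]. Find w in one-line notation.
Reverse the RSK construction: for i from n down to 1, find the cell of Q containing i, remove the entry at that cell from P, and reverse-bump it up through P; the value ejected from row 1 is w(i).

Step i=6: Q has 6 at row 3, column 1; remove 6 from row 3 of P and reverse-bump: 6 enters row 2 and ejects 5; 5 enters row 1 and ejects 4. So w(6) = 4. P is now [[1, 3, 5], [2, 6]].
Step i=5: Q has 5 at row 1, column 3; remove that cell from P, ejecting 5. So w(5) = 5. P is now [[1, 3], [2, 6]].
Step i=4: Q has 4 at row 2, column 2; remove 6 from row 2 of P and reverse-bump: 6 enters row 1 and ejects 3. So w(4) = 3. P is now [[1, 6], [2]].
Step i=3: Q has 3 at row 2, column 1; remove 2 from row 2 of P and reverse-bump: 2 enters row 1 and ejects 1. So w(3) = 1. P is now [[2, 6]].
Step i=2: Q has 2 at row 1, column 2; remove that cell from P, ejecting 6. So w(2) = 6. P is now [[2]].
Step i=1: Q has 1 at row 1, column 1; remove that cell from P, ejecting 2. So w(1) = 2. P is now [].

So w = 2 6 1 3 5 4.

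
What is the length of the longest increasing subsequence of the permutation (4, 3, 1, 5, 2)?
2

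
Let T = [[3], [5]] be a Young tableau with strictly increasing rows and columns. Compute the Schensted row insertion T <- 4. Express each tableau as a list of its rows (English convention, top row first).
4 is larger than every entry of row 1, so it is appended to row 1. The new tableau is [[3, 4], [5]].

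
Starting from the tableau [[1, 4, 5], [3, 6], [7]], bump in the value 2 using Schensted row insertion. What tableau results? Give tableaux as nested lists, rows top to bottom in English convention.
In row 1, 2 replaces 4 (the leftmost entry greater than 2); 4 is bumped to row 2. In row 2, 4 replaces 6 (the leftmost entry greater than 4); 6 is bumped to row 3. In row 3, 6 replaces 7 (the leftmost entry greater than 6); 7 is bumped to row 4. 7 starts a new row 4. The new tableau is [[1, 2, 5], [3, 4], [6], [7]].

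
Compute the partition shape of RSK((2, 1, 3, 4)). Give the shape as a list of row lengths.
[3, 1]

Row-insert each entry into an empty tableau.

After inserting 2: P = [[2]].
After inserting 1: P = [[1], [2]].
After inserting 3: P = [[1, 3], [2]].
After inserting 4: P = [[1, 3, 4], [2]].

The final insertion tableau P = [[1, 3, 4], [2]] has shape [3, 1].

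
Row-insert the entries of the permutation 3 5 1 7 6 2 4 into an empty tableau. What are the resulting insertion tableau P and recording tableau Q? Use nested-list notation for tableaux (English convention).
P = [[1, 2, 4], [3, 5, 6], [7]], Q = [[1, 2, 4], [3, 5, 7], [6]]

Insert each entry of the permutation into P by Schensted row insertion, recording in Q the position of each new cell.

Insert 3: appended to row 1. P = [[3]].
Insert 5: appended to row 1. P = [[3, 5]].
Insert 1: 1 bumps 3 from row 1; 3 starts row 2. P = [[1, 5], [3]].
Insert 7: appended to row 1. P = [[1, 5, 7], [3]].
Insert 6: 6 bumps 7 from row 1; 7 appends to row 2. P = [[1, 5, 6], [3, 7]].
Insert 2: 2 bumps 5 from row 1; 5 bumps 7 from row 2; 7 starts row 3. P = [[1, 2, 6], [3, 5], [7]].
Insert 4: 4 bumps 6 from row 1; 6 appends to row 2. P = [[1, 2, 4], [3, 5, 6], [7]].

So P = [[1, 2, 4], [3, 5, 6], [7]], Q = [[1, 2, 4], [3, 5, 7], [6]].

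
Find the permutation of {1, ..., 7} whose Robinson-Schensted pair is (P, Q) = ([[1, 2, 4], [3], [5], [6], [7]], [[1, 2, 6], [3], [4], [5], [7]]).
Reverse the RSK construction: for i from n down to 1, find the cell of Q containing i, remove the entry at that cell from P, and reverse-bump it up through P; the value ejected from row 1 is w(i).

Step i=7: Q has 7 at row 5, column 1; remove 7 from row 5 of P and reverse-bump: 7 enters row 4 and ejects 6; 6 enters row 3 and ejects 5; 5 enters row 2 and ejects 3; 3 enters row 1 and ejects 2. So w(7) = 2. P is now [[1, 3, 4], [5], [6], [7]].
Step i=6: Q has 6 at row 1, column 3; remove that cell from P, ejecting 4. So w(6) = 4. P is now [[1, 3], [5], [6], [7]].
Step i=5: Q has 5 at row 4, column 1; remove 7 from row 4 of P and reverse-bump: 7 enters row 3 and ejects 6; 6 enters row 2 and ejects 5; 5 enters row 1 and ejects 3. So w(5) = 3. P is now [[1, 5], [6], [7]].
Step i=4: Q has 4 at row 3, column 1; remove 7 from row 3 of P and reverse-bump: 7 enters row 2 and ejects 6; 6 enters row 1 and ejects 5. So w(4) = 5. P is now [[1, 6], [7]].
Step i=3: Q has 3 at row 2, column 1; remove 7 from row 2 of P and reverse-bump: 7 enters row 1 and ejects 6. So w(3) = 6. P is now [[1, 7]].
Step i=2: Q has 2 at row 1, column 2; remove that cell from P, ejecting 7. So w(2) = 7. P is now [[1]].
Step i=1: Q has 1 at row 1, column 1; remove that cell from P, ejecting 1. So w(1) = 1. P is now [].

So w = 1 7 6 5 3 4 2.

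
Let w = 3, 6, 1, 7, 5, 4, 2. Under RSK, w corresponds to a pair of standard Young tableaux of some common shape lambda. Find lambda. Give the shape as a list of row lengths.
Row-insert each entry into an empty tableau.

After inserting 3: P = [[3]].
After inserting 6: P = [[3, 6]].
After inserting 1: P = [[1, 6], [3]].
After inserting 7: P = [[1, 6, 7], [3]].
After inserting 5: P = [[1, 5, 7], [3, 6]].
After inserting 4: P = [[1, 4, 7], [3, 5], [6]].
After inserting 2: P = [[1, 2, 7], [3, 4], [5], [6]].

The final insertion tableau P = [[1, 2, 7], [3, 4], [5], [6]] has shape [3, 2, 1, 1].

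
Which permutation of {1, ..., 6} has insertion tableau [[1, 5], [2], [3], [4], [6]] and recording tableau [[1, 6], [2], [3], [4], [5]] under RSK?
Reverse the RSK construction: for i from n down to 1, find the cell of Q containing i, remove the entry at that cell from P, and reverse-bump it up through P; the value ejected from row 1 is w(i).

Step i=6: Q has 6 at row 1, column 2; remove that cell from P, ejecting 5. So w(6) = 5. P is now [[1], [2], [3], [4], [6]].
Step i=5: Q has 5 at row 5, column 1; remove 6 from row 5 of P and reverse-bump: 6 enters row 4 and ejects 4; 4 enters row 3 and ejects 3; 3 enters row 2 and ejects 2; 2 enters row 1 and ejects 1. So w(5) = 1. P is now [[2], [3], [4], [6]].
Step i=4: Q has 4 at row 4, column 1; remove 6 from row 4 of P and reverse-bump: 6 enters row 3 and ejects 4; 4 enters row 2 and ejects 3; 3 enters row 1 and ejects 2. So w(4) = 2. P is now [[3], [4], [6]].
Step i=3: Q has 3 at row 3, column 1; remove 6 from row 3 of P and reverse-bump: 6 enters row 2 and ejects 4; 4 enters row 1 and ejects 3. So w(3) = 3. P is now [[4], [6]].
Step i=2: Q has 2 at row 2, column 1; remove 6 from row 2 of P and reverse-bump: 6 enters row 1 and ejects 4. So w(2) = 4. P is now [[6]].
Step i=1: Q has 1 at row 1, column 1; remove that cell from P, ejecting 6. So w(1) = 6. P is now [].

So w = 6 4 3 2 1 5.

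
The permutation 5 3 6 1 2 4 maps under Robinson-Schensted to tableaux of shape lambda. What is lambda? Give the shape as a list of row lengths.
Row-insert each entry into an empty tableau.

After inserting 5: P = [[5]].
After inserting 3: P = [[3], [5]].
After inserting 6: P = [[3, 6], [5]].
After inserting 1: P = [[1, 6], [3], [5]].
After inserting 2: P = [[1, 2], [3, 6], [5]].
After inserting 4: P = [[1, 2, 4], [3, 6], [5]].

The final insertion tableau P = [[1, 2, 4], [3, 6], [5]] has shape [3, 2, 1].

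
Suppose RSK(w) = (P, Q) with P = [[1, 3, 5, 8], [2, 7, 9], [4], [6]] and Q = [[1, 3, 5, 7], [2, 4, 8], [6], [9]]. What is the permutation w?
6 2 7 4 5 3 9 8 1

Reverse the RSK construction: for i from n down to 1, find the cell of Q containing i, remove the entry at that cell from P, and reverse-bump it up through P; the value ejected from row 1 is w(i).

Step i=9: Q has 9 at row 4, column 1; remove 6 from row 4 of P and reverse-bump: 6 enters row 3 and ejects 4; 4 enters row 2 and ejects 2; 2 enters row 1 and ejects 1. So w(9) = 1. P is now [[2, 3, 5, 8], [4, 7, 9], [6]].
Step i=8: Q has 8 at row 2, column 3; remove 9 from row 2 of P and reverse-bump: 9 enters row 1 and ejects 8. So w(8) = 8. P is now [[2, 3, 5, 9], [4, 7], [6]].
Step i=7: Q has 7 at row 1, column 4; remove that cell from P, ejecting 9. So w(7) = 9. P is now [[2, 3, 5], [4, 7], [6]].
Step i=6: Q has 6 at row 3, column 1; remove 6 from row 3 of P and reverse-bump: 6 enters row 2 and ejects 4; 4 enters row 1 and ejects 3. So w(6) = 3. P is now [[2, 4, 5], [6, 7]].
Step i=5: Q has 5 at row 1, column 3; remove that cell from P, ejecting 5. So w(5) = 5. P is now [[2, 4], [6, 7]].
Step i=4: Q has 4 at row 2, column 2; remove 7 from row 2 of P and reverse-bump: 7 enters row 1 and ejects 4. So w(4) = 4. P is now [[2, 7], [6]].
Step i=3: Q has 3 at row 1, column 2; remove that cell from P, ejecting 7. So w(3) = 7. P is now [[2], [6]].
Step i=2: Q has 2 at row 2, column 1; remove 6 from row 2 of P and reverse-bump: 6 enters row 1 and ejects 2. So w(2) = 2. P is now [[6]].
Step i=1: Q has 1 at row 1, column 1; remove that cell from P, ejecting 6. So w(1) = 6. P is now [].

So w = 6 2 7 4 5 3 9 8 1.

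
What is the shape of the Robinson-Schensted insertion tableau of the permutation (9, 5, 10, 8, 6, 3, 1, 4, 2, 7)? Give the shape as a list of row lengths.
[3, 2, 2, 2, 1]

Row-insert each entry into an empty tableau.

After inserting 9: P = [[9]].
After inserting 5: P = [[5], [9]].
After inserting 10: P = [[5, 10], [9]].
After inserting 8: P = [[5, 8], [9, 10]].
After inserting 6: P = [[5, 6], [8, 10], [9]].
After inserting 3: P = [[3, 6], [5, 10], [8], [9]].
After inserting 1: P = [[1, 6], [3, 10], [5], [8], [9]].
After inserting 4: P = [[1, 4], [3, 6], [5, 10], [8], [9]].
After inserting 2: P = [[1, 2], [3, 4], [5, 6], [8, 10], [9]].
After inserting 7: P = [[1, 2, 7], [3, 4], [5, 6], [8, 10], [9]].

The final insertion tableau P = [[1, 2, 7], [3, 4], [5, 6], [8, 10], [9]] has shape [3, 2, 2, 2, 1].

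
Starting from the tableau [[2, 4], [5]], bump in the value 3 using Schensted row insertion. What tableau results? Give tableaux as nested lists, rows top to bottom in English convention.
In row 1, 3 replaces 4 (the leftmost entry greater than 3); 4 is bumped to row 2. In row 2, 4 replaces 5 (the leftmost entry greater than 4); 5 is bumped to row 3. 5 starts a new row 3. The new tableau is [[2, 3], [4], [5]].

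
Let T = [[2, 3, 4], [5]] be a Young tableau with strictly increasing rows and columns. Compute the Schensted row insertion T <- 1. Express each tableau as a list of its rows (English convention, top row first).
[[1, 3, 4], [2], [5]]

In row 1, 1 replaces 2 (the leftmost entry greater than 1); 2 is bumped to row 2. In row 2, 2 replaces 5 (the leftmost entry greater than 2); 5 is bumped to row 3. 5 starts a new row 3. The new tableau is [[1, 3, 4], [2], [5]].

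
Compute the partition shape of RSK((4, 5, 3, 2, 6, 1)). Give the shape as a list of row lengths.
Row-insert each entry into an empty tableau.

After inserting 4: P = [[4]].
After inserting 5: P = [[4, 5]].
After inserting 3: P = [[3, 5], [4]].
After inserting 2: P = [[2, 5], [3], [4]].
After inserting 6: P = [[2, 5, 6], [3], [4]].
After inserting 1: P = [[1, 5, 6], [2], [3], [4]].

The final insertion tableau P = [[1, 5, 6], [2], [3], [4]] has shape [3, 1, 1, 1].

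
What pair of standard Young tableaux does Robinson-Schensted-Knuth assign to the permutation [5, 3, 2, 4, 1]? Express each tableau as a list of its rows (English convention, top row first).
P = [[1, 4], [2], [3], [5]], Q = [[1, 4], [2], [3], [5]]

Insert each entry of the permutation into P by Schensted row insertion, recording in Q the position of each new cell.

Insert 5: appended to row 1. P = [[5]].
Insert 3: 3 bumps 5 from row 1; 5 starts row 2. P = [[3], [5]].
Insert 2: 2 bumps 3 from row 1; 3 bumps 5 from row 2; 5 starts row 3. P = [[2], [3], [5]].
Insert 4: appended to row 1. P = [[2, 4], [3], [5]].
Insert 1: 1 bumps 2 from row 1; 2 bumps 3 from row 2; 3 bumps 5 from row 3; 5 starts row 4. P = [[1, 4], [2], [3], [5]].

So P = [[1, 4], [2], [3], [5]], Q = [[1, 4], [2], [3], [5]].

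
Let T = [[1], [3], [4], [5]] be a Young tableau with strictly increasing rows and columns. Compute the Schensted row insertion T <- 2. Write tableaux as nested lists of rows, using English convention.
2 is larger than every entry of row 1, so it is appended to row 1. The new tableau is [[1, 2], [3], [4], [5]].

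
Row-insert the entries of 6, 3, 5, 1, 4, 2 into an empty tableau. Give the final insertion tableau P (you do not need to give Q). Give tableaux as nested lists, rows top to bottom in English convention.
Insert 6: appended to row 1. P = [[6]].
Insert 3: 3 bumps 6 from row 1; 6 starts row 2. P = [[3], [6]].
Insert 5: appended to row 1. P = [[3, 5], [6]].
Insert 1: 1 bumps 3 from row 1; 3 bumps 6 from row 2; 6 starts row 3. P = [[1, 5], [3], [6]].
Insert 4: 4 bumps 5 from row 1; 5 appends to row 2. P = [[1, 4], [3, 5], [6]].
Insert 2: 2 bumps 4 from row 1; 4 bumps 5 from row 2; 5 bumps 6 from row 3; 6 starts row 4. P = [[1, 2], [3, 4], [5], [6]].

So P = [[1, 2], [3, 4], [5], [6]].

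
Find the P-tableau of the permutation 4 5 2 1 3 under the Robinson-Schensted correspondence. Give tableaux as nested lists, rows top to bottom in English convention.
P = [[1, 3], [2, 5], [4]]

Insert 4: appended to row 1. P = [[4]].
Insert 5: appended to row 1. P = [[4, 5]].
Insert 2: 2 bumps 4 from row 1; 4 starts row 2. P = [[2, 5], [4]].
Insert 1: 1 bumps 2 from row 1; 2 bumps 4 from row 2; 4 starts row 3. P = [[1, 5], [2], [4]].
Insert 3: 3 bumps 5 from row 1; 5 appends to row 2. P = [[1, 3], [2, 5], [4]].

So P = [[1, 3], [2, 5], [4]].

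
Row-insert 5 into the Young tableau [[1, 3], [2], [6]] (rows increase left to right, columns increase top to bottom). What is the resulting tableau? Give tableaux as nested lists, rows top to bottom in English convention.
[[1, 3, 5], [2], [6]]

5 is larger than every entry of row 1, so it is appended to row 1. The new tableau is [[1, 3, 5], [2], [6]].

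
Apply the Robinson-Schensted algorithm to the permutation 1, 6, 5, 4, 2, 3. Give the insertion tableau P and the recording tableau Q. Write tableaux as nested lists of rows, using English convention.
P = [[1, 2, 3], [4], [5], [6]], Q = [[1, 2, 6], [3], [4], [5]]

Insert each entry of the permutation into P by Schensted row insertion, recording in Q the position of each new cell.

After inserting 1: P = [[1]].
After inserting 6: P = [[1, 6]].
After inserting 5: P = [[1, 5], [6]].
After inserting 4: P = [[1, 4], [5], [6]].
After inserting 2: P = [[1, 2], [4], [5], [6]].
After inserting 3: P = [[1, 2, 3], [4], [5], [6]].

So P = [[1, 2, 3], [4], [5], [6]], Q = [[1, 2, 6], [3], [4], [5]].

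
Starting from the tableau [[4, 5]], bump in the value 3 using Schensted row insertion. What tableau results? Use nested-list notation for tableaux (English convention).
In row 1, 3 replaces 4 (the leftmost entry greater than 3); 4 is bumped to row 2. 4 starts a new row 2. The new tableau is [[3, 5], [4]].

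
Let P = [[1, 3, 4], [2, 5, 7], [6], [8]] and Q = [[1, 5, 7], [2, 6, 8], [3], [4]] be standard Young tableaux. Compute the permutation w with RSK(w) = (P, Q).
8 6 2 1 5 3 7 4

Reverse the RSK construction: for i from n down to 1, find the cell of Q containing i, remove the entry at that cell from P, and reverse-bump it up through P; the value ejected from row 1 is w(i).

Step i=8: Q has 8 at row 2, column 3; remove 7 from row 2 of P and reverse-bump: 7 enters row 1 and ejects 4. So w(8) = 4. P is now [[1, 3, 7], [2, 5], [6], [8]].
Step i=7: Q has 7 at row 1, column 3; remove that cell from P, ejecting 7. So w(7) = 7. P is now [[1, 3], [2, 5], [6], [8]].
Step i=6: Q has 6 at row 2, column 2; remove 5 from row 2 of P and reverse-bump: 5 enters row 1 and ejects 3. So w(6) = 3. P is now [[1, 5], [2], [6], [8]].
Step i=5: Q has 5 at row 1, column 2; remove that cell from P, ejecting 5. So w(5) = 5. P is now [[1], [2], [6], [8]].
Step i=4: Q has 4 at row 4, column 1; remove 8 from row 4 of P and reverse-bump: 8 enters row 3 and ejects 6; 6 enters row 2 and ejects 2; 2 enters row 1 and ejects 1. So w(4) = 1. P is now [[2], [6], [8]].
Step i=3: Q has 3 at row 3, column 1; remove 8 from row 3 of P and reverse-bump: 8 enters row 2 and ejects 6; 6 enters row 1 and ejects 2. So w(3) = 2. P is now [[6], [8]].
Step i=2: Q has 2 at row 2, column 1; remove 8 from row 2 of P and reverse-bump: 8 enters row 1 and ejects 6. So w(2) = 6. P is now [[8]].
Step i=1: Q has 1 at row 1, column 1; remove that cell from P, ejecting 8. So w(1) = 8. P is now [].

So w = 8 6 2 1 5 3 7 4.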